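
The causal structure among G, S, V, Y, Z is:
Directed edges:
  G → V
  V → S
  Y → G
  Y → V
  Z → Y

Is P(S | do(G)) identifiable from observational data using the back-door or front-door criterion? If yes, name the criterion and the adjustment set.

desc(G)\{G}={S,V}; candidates ⊆ {Y,Z}.
size 0: {}; under {} G still reaches {S,V,Y,Z} ∋ S.
{Y}: G⊥S given {Y} in G with G→· removed — back-door holds.
P(S|do(G)) = Σ_{Y} P(S|G,Y)·P(Y).

P(S|do(G)): backdoor, adjust for {Y}.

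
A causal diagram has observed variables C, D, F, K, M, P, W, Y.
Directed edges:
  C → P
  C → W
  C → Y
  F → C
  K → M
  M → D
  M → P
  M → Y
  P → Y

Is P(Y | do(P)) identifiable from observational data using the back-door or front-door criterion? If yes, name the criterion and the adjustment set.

P(Y|do(P)): backdoor, adjust for {C, M}.

desc(P)\{P}={Y}; candidates ⊆ {C,D,F,K,M,W}.
size 0: {}; under {} P still reaches {C,D,F,K,M,W,Y} ∋ Y.
size 1: {C}, {D}, {F} …(+3); under {C} P still reaches {D,K,M,Y} ∋ Y.
{C,M}: P⊥Y given {C,M} in G with P→· removed — back-door holds.
P(Y|do(P)) = Σ_{C,M} P(Y|P,C,M)·P(C,M).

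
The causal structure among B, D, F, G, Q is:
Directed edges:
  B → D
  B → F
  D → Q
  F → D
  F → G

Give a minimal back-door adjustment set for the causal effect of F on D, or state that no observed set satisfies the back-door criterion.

desc(F)\{F}={D,G,Q}; candidates ⊆ {B}.
size 0: {}; under {} F still reaches {B,D,Q} ∋ D.
{B}: F⊥D given {B} in G with F→· removed — back-door holds.

F→D: minimal back-door set {B}.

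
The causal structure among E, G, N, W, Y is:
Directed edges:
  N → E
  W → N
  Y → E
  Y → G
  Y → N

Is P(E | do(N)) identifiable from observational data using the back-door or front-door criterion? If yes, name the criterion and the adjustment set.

P(E|do(N)): backdoor, adjust for {Y}.

desc(N)\{N}={E}; candidates ⊆ {G,W,Y}.
size 0: {}; under {} N still reaches {E,G,W,Y} ∋ E.
{Y}: N⊥E given {Y} in G with N→· removed — back-door holds.
P(E|do(N)) = Σ_{Y} P(E|N,Y)·P(Y).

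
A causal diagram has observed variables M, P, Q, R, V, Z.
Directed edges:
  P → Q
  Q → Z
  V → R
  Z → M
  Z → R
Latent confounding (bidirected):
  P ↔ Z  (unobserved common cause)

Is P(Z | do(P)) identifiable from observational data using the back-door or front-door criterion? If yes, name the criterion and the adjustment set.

desc(P)\{P}={M,Q,R,Z}; candidates ⊆ {V}.
P↔Z: latent back-door arc(s) into P.
size 0: {}; under {} P still reaches {M,R,Z} ∋ Z.
size 1: {V}; under {V} P still reaches {M,R,Z} ∋ Z.
P↔Z cannot be blocked by any observed set — no back-door set.
{Q}: (i) intercepts every directed P→Z path; (ii) no back-door P→{Q}; (iii) {P} blocks every back-door {Q}→Z. Front-door holds.
P(Z|do(P)) = Σ_{Q} P(Q|P) Σ_{P'} P(Z|Q,P')P(P').

P(Z|do(P)): frontdoor, adjust for {Q}.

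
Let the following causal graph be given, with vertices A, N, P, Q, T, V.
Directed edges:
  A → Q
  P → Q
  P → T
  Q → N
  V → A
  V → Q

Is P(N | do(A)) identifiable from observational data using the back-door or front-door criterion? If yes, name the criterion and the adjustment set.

desc(A)\{A}={N,Q}; candidates ⊆ {P,T,V}.
size 0: {}; under {} A still reaches {N,Q,V} ∋ N.
{V}: A⊥N given {V} in G with A→· removed — back-door holds.
P(N|do(A)) = Σ_{V} P(N|A,V)·P(V).

P(N|do(A)): backdoor, adjust for {V}.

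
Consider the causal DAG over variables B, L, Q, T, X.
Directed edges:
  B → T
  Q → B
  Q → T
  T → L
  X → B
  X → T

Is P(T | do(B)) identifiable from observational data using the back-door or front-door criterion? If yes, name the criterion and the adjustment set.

P(T|do(B)): backdoor, adjust for {Q, X}.

desc(B)\{B}={L,T}; candidates ⊆ {Q,X}.
size 0: {}; under {} B still reaches {L,Q,T,X} ∋ T.
size 1: {Q}, {X}; under {Q} B still reaches {L,T,X} ∋ T.
{Q,X}: B⊥T given {Q,X} in G with B→· removed — back-door holds.
P(T|do(B)) = Σ_{Q,X} P(T|B,Q,X)·P(Q,X).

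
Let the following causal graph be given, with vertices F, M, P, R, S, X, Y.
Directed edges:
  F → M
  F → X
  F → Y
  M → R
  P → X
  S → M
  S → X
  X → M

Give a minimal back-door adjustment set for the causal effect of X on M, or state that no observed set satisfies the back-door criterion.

X→M: minimal back-door set {F, S}.

desc(X)\{X}={M,R}; candidates ⊆ {F,P,S,Y}.
size 0: {}; under {} X still reaches {F,M,P,R,S,Y} ∋ M.
size 1: {F}, {P}, {S} …(+1); under {F} X still reaches {M,P,R,S} ∋ M.
{F,S}: X⊥M given {F,S} in G with X→· removed — back-door holds.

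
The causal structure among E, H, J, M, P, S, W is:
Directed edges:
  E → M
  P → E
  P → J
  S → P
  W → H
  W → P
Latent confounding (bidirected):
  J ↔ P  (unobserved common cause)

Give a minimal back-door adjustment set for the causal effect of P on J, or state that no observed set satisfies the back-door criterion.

P→J: no observed back-door set.

desc(P)\{P}={E,J,M}; candidates ⊆ {H,S,W}.
P↔J: latent back-door arc(s) into P.
size 0: {}; under {} P still reaches {H,J,S,W} ∋ J.
size 1: {H}, {S}, {W}; under {H} P still reaches {J,S,W} ∋ J.
size 2: {H,S}, {H,W}, {S,W}; under {H,S} P still reaches {J,W} ∋ J.
P↔J cannot be blocked by any observed set — no back-door set.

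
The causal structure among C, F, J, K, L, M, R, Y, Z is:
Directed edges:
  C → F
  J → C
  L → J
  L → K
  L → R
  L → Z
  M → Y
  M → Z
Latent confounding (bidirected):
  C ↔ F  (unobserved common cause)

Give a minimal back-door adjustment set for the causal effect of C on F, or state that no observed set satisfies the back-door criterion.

C→F: no observed back-door set.

desc(C)\{C}={F}; candidates ⊆ {J,K,L,M,R,Y,Z}.
C↔F: latent back-door arc(s) into C.
size 0: {}; under {} C still reaches {F,J,K,L,R,Z} ∋ F.
size 1: {J}, {K}, {L} …(+4); under {J} C still reaches {F} ∋ F.
size 2: {J,K}, {J,L}, {J,M} …(+18); under {J,K} C still reaches {F} ∋ F.
C↔F cannot be blocked by any observed set — no back-door set.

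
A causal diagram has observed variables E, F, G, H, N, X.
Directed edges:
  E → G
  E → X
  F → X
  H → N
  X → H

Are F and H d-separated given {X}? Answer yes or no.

Yes — F ⊥ H | {X}.

Bayes-Ball from F | {X} reaches {E,G}.
H ∉ reach(F|{X}) ⇒ F ⊥ H | {X}.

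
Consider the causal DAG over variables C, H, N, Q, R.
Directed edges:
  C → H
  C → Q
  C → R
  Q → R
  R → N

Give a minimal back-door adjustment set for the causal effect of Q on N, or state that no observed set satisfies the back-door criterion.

desc(Q)\{Q}={N,R}; candidates ⊆ {C,H}.
size 0: {}; under {} Q still reaches {C,H,N,R} ∋ N.
{C}: Q⊥N given {C} in G with Q→· removed — back-door holds.

Q→N: minimal back-door set {C}.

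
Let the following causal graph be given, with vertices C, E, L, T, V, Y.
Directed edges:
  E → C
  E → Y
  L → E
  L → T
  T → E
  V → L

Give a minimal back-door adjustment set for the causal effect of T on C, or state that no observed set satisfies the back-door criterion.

T→C: minimal back-door set {L}.

desc(T)\{T}={C,E,Y}; candidates ⊆ {L,V}.
size 0: {}; under {} T still reaches {C,E,L,V,Y} ∋ C.
{L}: T⊥C given {L} in G with T→· removed — back-door holds.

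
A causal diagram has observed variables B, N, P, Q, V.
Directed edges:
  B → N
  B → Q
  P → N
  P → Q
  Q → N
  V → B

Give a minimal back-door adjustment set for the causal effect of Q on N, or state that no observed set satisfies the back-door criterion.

Q→N: minimal back-door set {B, P}.

desc(Q)\{Q}={N}; candidates ⊆ {B,P,V}.
size 0: {}; under {} Q still reaches {B,N,P,V} ∋ N.
size 1: {B}, {P}, {V}; under {B} Q still reaches {N,P} ∋ N.
{B,P}: Q⊥N given {B,P} in G with Q→· removed — back-door holds.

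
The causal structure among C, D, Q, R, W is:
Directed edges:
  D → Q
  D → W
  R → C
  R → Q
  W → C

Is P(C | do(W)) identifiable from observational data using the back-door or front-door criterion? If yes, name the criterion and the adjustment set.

P(C|do(W)): backdoor, adjust for ∅.

desc(W)\{W}={C}; candidates ⊆ {D,Q,R}.
∅: W⊥C given ∅ in G with W→· removed — back-door holds.
P(C|do(W)) = P(C|W) — no adjustment needed.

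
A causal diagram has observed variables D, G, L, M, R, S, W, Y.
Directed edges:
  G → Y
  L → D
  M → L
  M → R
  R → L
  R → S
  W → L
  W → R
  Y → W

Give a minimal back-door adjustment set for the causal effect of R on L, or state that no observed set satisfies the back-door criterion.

R→L: minimal back-door set {M, W}.

desc(R)\{R}={D,L,S}; candidates ⊆ {G,M,W,Y}.
size 0: {}; under {} R still reaches {D,G,L,M,W,Y} ∋ L.
size 1: {G}, {M}, {W} …(+1); under {G} R still reaches {D,L,M,W,Y} ∋ L.
{M,W}: R⊥L given {M,W} in G with R→· removed — back-door holds.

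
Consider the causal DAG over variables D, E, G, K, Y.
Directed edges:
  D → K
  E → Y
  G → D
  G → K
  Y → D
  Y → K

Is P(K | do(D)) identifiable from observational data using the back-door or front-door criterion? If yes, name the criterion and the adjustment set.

P(K|do(D)): backdoor, adjust for {G, Y}.

desc(D)\{D}={K}; candidates ⊆ {E,G,Y}.
size 0: {}; under {} D still reaches {E,G,K,Y} ∋ K.
size 1: {E}, {G}, {Y}; under {E} D still reaches {G,K,Y} ∋ K.
{G,Y}: D⊥K given {G,Y} in G with D→· removed — back-door holds.
P(K|do(D)) = Σ_{G,Y} P(K|D,G,Y)·P(G,Y).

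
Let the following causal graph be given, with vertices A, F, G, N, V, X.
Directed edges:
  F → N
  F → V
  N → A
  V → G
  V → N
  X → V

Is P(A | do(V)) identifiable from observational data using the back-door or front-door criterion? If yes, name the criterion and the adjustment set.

desc(V)\{V}={A,G,N}; candidates ⊆ {F,X}.
size 0: {}; under {} V still reaches {A,F,N,X} ∋ A.
{F}: V⊥A given {F} in G with V→· removed — back-door holds.
P(A|do(V)) = Σ_{F} P(A|V,F)·P(F).

P(A|do(V)): backdoor, adjust for {F}.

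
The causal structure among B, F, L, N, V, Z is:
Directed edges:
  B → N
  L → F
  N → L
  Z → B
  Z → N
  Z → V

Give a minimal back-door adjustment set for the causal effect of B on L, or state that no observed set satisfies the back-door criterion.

B→L: minimal back-door set {Z}.

desc(B)\{B}={F,L,N}; candidates ⊆ {V,Z}.
size 0: {}; under {} B still reaches {F,L,N,V,Z} ∋ L.
{Z}: B⊥L given {Z} in G with B→· removed — back-door holds.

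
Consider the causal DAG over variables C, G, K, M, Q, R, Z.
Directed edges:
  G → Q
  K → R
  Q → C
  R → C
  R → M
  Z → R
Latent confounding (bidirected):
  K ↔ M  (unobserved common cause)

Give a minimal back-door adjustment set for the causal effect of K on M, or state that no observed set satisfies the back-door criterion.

desc(K)\{K}={C,M,R}; candidates ⊆ {G,Q,Z}.
K↔M: latent back-door arc(s) into K.
size 0: {}; under {} K still reaches {M} ∋ M.
size 1: {G}, {Q}, {Z}; under {G} K still reaches {M} ∋ M.
size 2: {G,Q}, {G,Z}, {Q,Z}; under {G,Q} K still reaches {M} ∋ M.
K↔M cannot be blocked by any observed set — no back-door set.

K→M: no observed back-door set.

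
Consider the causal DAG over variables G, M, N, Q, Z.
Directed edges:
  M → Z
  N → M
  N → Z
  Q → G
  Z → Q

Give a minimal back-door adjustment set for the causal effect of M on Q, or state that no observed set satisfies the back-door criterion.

desc(M)\{M}={G,Q,Z}; candidates ⊆ {N}.
size 0: {}; under {} M still reaches {G,N,Q,Z} ∋ Q.
{N}: M⊥Q given {N} in G with M→· removed — back-door holds.

M→Q: minimal back-door set {N}.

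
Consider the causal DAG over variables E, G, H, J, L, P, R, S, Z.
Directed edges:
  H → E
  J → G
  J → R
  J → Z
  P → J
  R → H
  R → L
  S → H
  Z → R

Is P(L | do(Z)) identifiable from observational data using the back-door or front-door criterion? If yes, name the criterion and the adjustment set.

desc(Z)\{Z}={E,H,L,R}; candidates ⊆ {G,J,P,S}.
size 0: {}; under {} Z still reaches {E,G,H,J,L,P,R} ∋ L.
{J}: Z⊥L given {J} in G with Z→· removed — back-door holds.
P(L|do(Z)) = Σ_{J} P(L|Z,J)·P(J).

P(L|do(Z)): backdoor, adjust for {J}.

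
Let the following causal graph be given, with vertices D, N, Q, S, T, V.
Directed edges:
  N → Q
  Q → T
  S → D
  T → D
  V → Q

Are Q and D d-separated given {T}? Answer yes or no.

Yes — Q ⊥ D | {T}.

Bayes-Ball from Q | {T} reaches {N,V}.
D ∉ reach(Q|{T}) ⇒ Q ⊥ D | {T}.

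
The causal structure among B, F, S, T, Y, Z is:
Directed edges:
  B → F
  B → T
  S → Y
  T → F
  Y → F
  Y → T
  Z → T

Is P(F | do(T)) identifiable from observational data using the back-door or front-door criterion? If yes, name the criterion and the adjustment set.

P(F|do(T)): backdoor, adjust for {B, Y}.

desc(T)\{T}={F}; candidates ⊆ {B,S,Y,Z}.
size 0: {}; under {} T still reaches {B,F,S,Y,Z} ∋ F.
size 1: {B}, {S}, {Y} …(+1); under {B} T still reaches {F,S,Y,Z} ∋ F.
{B,Y}: T⊥F given {B,Y} in G with T→· removed — back-door holds.
P(F|do(T)) = Σ_{B,Y} P(F|T,B,Y)·P(B,Y).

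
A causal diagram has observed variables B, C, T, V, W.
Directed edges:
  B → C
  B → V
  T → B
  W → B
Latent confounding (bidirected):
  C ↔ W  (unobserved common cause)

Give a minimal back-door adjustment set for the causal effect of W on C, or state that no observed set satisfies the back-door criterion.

W→C: no observed back-door set.

desc(W)\{W}={B,C,V}; candidates ⊆ {T}.
W↔C: latent back-door arc(s) into W.
size 0: {}; under {} W still reaches {C} ∋ C.
size 1: {T}; under {T} W still reaches {C} ∋ C.
W↔C cannot be blocked by any observed set — no back-door set.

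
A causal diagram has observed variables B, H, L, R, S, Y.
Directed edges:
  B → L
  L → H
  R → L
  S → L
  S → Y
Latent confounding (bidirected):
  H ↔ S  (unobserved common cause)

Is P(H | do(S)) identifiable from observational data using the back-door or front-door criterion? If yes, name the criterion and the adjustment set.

desc(S)\{S}={H,L,Y}; candidates ⊆ {B,R}.
S↔H: latent back-door arc(s) into S.
size 0: {}; under {} S still reaches {H} ∋ H.
size 1: {B}, {R}; under {B} S still reaches {H} ∋ H.
size 2: {B,R}; under {B,R} S still reaches {H} ∋ H.
S↔H cannot be blocked by any observed set — no back-door set.
{L}: (i) intercepts every directed S→H path; (ii) no back-door S→{L}; (iii) {S} blocks every back-door {L}→H. Front-door holds.
P(H|do(S)) = Σ_{L} P(L|S) Σ_{S'} P(H|L,S')P(S').

P(H|do(S)): frontdoor, adjust for {L}.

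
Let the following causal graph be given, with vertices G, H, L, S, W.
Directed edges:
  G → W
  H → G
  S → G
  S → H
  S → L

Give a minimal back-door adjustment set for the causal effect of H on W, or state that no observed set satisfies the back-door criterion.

desc(H)\{H}={G,W}; candidates ⊆ {L,S}.
size 0: {}; under {} H still reaches {G,L,S,W} ∋ W.
{S}: H⊥W given {S} in G with H→· removed — back-door holds.

H→W: minimal back-door set {S}.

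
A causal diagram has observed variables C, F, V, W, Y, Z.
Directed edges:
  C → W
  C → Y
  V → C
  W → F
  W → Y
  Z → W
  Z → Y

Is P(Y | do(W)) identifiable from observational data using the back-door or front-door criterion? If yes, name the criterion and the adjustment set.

P(Y|do(W)): backdoor, adjust for {C, Z}.

desc(W)\{W}={F,Y}; candidates ⊆ {C,V,Z}.
size 0: {}; under {} W still reaches {C,V,Y,Z} ∋ Y.
size 1: {C}, {V}, {Z}; under {C} W still reaches {Y,Z} ∋ Y.
{C,Z}: W⊥Y given {C,Z} in G with W→· removed — back-door holds.
P(Y|do(W)) = Σ_{C,Z} P(Y|W,C,Z)·P(C,Z).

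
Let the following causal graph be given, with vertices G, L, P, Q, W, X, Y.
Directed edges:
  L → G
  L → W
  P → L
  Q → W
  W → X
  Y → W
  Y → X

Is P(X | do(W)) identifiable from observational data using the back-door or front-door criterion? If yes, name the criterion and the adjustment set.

desc(W)\{W}={X}; candidates ⊆ {G,L,P,Q,Y}.
size 0: {}; under {} W still reaches {G,L,P,Q,X,Y} ∋ X.
{Y}: W⊥X given {Y} in G with W→· removed — back-door holds.
P(X|do(W)) = Σ_{Y} P(X|W,Y)·P(Y).

P(X|do(W)): backdoor, adjust for {Y}.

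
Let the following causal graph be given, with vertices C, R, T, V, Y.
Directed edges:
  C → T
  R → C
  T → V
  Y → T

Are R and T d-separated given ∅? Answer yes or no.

No — R and T are d-connected given ∅.

Bayes-Ball from R | ∅ reaches {C,T,V}.
T ∈ reach(R|∅) ⇒ R ⊥̸ T | ∅.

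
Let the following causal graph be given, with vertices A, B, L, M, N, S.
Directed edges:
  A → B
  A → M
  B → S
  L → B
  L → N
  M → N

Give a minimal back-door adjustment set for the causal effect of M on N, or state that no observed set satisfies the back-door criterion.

M→N: minimal back-door set ∅.

desc(M)\{M}={N}; candidates ⊆ {A,B,L,S}.
∅: M⊥N given ∅ in G with M→· removed — back-door holds.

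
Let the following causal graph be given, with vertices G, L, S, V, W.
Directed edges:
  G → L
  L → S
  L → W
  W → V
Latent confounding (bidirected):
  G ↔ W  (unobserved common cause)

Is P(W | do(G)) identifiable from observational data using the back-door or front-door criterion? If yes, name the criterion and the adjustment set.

P(W|do(G)): frontdoor, adjust for {L}.

desc(G)\{G}={L,S,V,W}; candidates ⊆ {—}.
G↔W: latent back-door arc(s) into G.
size 0: {}; under {} G still reaches {V,W} ∋ W.
G↔W cannot be blocked by any observed set — no back-door set.
{L}: (i) intercepts every directed G→W path; (ii) no back-door G→{L}; (iii) {G} blocks every back-door {L}→W. Front-door holds.
P(W|do(G)) = Σ_{L} P(L|G) Σ_{G'} P(W|L,G')P(G').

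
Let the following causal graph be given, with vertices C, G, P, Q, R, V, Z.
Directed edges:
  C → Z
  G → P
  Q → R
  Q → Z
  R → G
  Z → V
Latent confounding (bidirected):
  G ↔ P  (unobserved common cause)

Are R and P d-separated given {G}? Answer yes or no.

No — R and P are d-connected given {G}.

Bayes-Ball from R | {G} reaches {P,Q,V,Z}.
P ∈ reach(R|{G}) ⇒ R ⊥̸ P | {G}.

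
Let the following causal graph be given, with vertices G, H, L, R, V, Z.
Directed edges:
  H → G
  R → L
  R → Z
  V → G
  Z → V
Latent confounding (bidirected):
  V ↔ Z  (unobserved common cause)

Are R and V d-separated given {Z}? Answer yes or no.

No — R and V are d-connected given {Z}.

Bayes-Ball from R | {Z} reaches {G,L,V}.
V ∈ reach(R|{Z}) ⇒ R ⊥̸ V | {Z}.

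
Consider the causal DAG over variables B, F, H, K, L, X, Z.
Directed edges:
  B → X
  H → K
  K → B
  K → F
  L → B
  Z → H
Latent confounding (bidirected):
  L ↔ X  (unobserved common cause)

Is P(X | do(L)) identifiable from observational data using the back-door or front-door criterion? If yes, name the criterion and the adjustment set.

desc(L)\{L}={B,X}; candidates ⊆ {F,H,K,Z}.
L↔X: latent back-door arc(s) into L.
size 0: {}; under {} L still reaches {X} ∋ X.
size 1: {F}, {H}, {K} …(+1); under {F} L still reaches {X} ∋ X.
size 2: {F,H}, {F,K}, {F,Z} …(+3); under {F,H} L still reaches {X} ∋ X.
L↔X cannot be blocked by any observed set — no back-door set.
{B}: (i) intercepts every directed L→X path; (ii) no back-door L→{B}; (iii) {L} blocks every back-door {B}→X. Front-door holds.
P(X|do(L)) = Σ_{B} P(B|L) Σ_{L'} P(X|B,L')P(L').

P(X|do(L)): frontdoor, adjust for {B}.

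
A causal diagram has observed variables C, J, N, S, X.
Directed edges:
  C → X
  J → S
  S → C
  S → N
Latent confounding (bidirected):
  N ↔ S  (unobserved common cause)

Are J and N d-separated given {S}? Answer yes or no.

No — J and N are d-connected given {S}.

Bayes-Ball from J | {S} reaches {N}.
N ∈ reach(J|{S}) ⇒ J ⊥̸ N | {S}.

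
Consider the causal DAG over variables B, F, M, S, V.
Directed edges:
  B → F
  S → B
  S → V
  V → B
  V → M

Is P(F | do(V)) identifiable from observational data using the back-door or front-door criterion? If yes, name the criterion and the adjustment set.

P(F|do(V)): backdoor, adjust for {S}.

desc(V)\{V}={B,F,M}; candidates ⊆ {S}.
size 0: {}; under {} V still reaches {B,F,S} ∋ F.
{S}: V⊥F given {S} in G with V→· removed — back-door holds.
P(F|do(V)) = Σ_{S} P(F|V,S)·P(S).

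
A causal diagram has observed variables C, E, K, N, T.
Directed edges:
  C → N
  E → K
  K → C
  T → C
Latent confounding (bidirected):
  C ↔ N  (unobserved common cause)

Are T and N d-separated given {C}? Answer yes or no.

Bayes-Ball from T | {C} reaches {E,K,N}.
N ∈ reach(T|{C}) ⇒ T ⊥̸ N | {C}.

No — T and N are d-connected given {C}.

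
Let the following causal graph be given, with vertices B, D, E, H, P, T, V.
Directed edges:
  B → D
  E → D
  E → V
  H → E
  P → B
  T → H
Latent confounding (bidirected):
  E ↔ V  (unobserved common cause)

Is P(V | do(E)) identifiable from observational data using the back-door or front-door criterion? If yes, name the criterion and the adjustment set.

desc(E)\{E}={D,V}; candidates ⊆ {B,H,P,T}.
E↔V: latent back-door arc(s) into E.
size 0: {}; under {} E still reaches {H,T,V} ∋ V.
size 1: {B}, {H}, {P} …(+1); under {B} E still reaches {H,T,V} ∋ V.
size 2: {B,H}, {B,P}, {B,T} …(+3); under {B,H} E still reaches {V} ∋ V.
E↔V cannot be blocked by any observed set — no back-door set.
No mediator lies on a directed E→…→V path.
Neither criterion identifies P(V|do(E)) in this graph.

P(V|do(E)): not identifiable (no BD/FD set).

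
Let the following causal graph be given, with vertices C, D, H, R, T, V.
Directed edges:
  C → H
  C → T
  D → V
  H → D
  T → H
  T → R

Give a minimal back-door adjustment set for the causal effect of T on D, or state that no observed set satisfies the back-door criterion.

desc(T)\{T}={D,H,R,V}; candidates ⊆ {C}.
size 0: {}; under {} T still reaches {C,D,H,V} ∋ D.
{C}: T⊥D given {C} in G with T→· removed — back-door holds.

T→D: minimal back-door set {C}.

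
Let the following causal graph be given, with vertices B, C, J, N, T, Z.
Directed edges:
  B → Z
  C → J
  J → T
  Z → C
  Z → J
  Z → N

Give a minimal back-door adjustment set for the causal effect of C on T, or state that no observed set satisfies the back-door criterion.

C→T: minimal back-door set {Z}.

desc(C)\{C}={J,T}; candidates ⊆ {B,N,Z}.
size 0: {}; under {} C still reaches {B,J,N,T,Z} ∋ T.
{Z}: C⊥T given {Z} in G with C→· removed — back-door holds.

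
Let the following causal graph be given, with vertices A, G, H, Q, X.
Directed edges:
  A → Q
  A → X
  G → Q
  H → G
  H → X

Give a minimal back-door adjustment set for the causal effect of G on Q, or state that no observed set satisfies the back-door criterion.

G→Q: minimal back-door set ∅.

desc(G)\{G}={Q}; candidates ⊆ {A,H,X}.
∅: G⊥Q given ∅ in G with G→· removed — back-door holds.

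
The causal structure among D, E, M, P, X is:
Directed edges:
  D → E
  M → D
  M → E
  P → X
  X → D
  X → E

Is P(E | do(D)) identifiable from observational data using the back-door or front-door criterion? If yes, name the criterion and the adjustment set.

P(E|do(D)): backdoor, adjust for {M, X}.

desc(D)\{D}={E}; candidates ⊆ {M,P,X}.
size 0: {}; under {} D still reaches {E,M,P,X} ∋ E.
size 1: {M}, {P}, {X}; under {M} D still reaches {E,P,X} ∋ E.
{M,X}: D⊥E given {M,X} in G with D→· removed — back-door holds.
P(E|do(D)) = Σ_{M,X} P(E|D,M,X)·P(M,X).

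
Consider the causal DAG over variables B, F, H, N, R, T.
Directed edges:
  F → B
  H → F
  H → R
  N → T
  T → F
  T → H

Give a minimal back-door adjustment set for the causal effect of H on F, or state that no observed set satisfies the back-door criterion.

desc(H)\{H}={B,F,R}; candidates ⊆ {N,T}.
size 0: {}; under {} H still reaches {B,F,N,T} ∋ F.
{T}: H⊥F given {T} in G with H→· removed — back-door holds.

H→F: minimal back-door set {T}.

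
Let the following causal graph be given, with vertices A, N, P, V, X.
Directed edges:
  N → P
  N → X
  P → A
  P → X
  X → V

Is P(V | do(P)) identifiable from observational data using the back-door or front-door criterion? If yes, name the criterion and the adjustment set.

desc(P)\{P}={A,V,X}; candidates ⊆ {N}.
size 0: {}; under {} P still reaches {N,V,X} ∋ V.
{N}: P⊥V given {N} in G with P→· removed — back-door holds.
P(V|do(P)) = Σ_{N} P(V|P,N)·P(N).

P(V|do(P)): backdoor, adjust for {N}.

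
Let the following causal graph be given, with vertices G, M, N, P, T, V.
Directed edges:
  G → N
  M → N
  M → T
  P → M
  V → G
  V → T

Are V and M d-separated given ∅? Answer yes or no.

Yes — V ⊥ M | ∅.

Bayes-Ball from V | ∅ reaches {G,N,T}.
M ∉ reach(V|∅) ⇒ V ⊥ M | ∅.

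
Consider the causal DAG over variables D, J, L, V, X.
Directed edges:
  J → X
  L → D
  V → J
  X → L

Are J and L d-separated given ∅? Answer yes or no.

Bayes-Ball from J | ∅ reaches {D,L,V,X}.
L ∈ reach(J|∅) ⇒ J ⊥̸ L | ∅.

No — J and L are d-connected given ∅.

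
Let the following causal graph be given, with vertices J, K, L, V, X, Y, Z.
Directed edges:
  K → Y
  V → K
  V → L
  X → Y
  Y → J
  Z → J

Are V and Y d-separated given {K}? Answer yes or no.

Bayes-Ball from V | {K} reaches {L}.
Y ∉ reach(V|{K}) ⇒ V ⊥ Y | {K}.

Yes — V ⊥ Y | {K}.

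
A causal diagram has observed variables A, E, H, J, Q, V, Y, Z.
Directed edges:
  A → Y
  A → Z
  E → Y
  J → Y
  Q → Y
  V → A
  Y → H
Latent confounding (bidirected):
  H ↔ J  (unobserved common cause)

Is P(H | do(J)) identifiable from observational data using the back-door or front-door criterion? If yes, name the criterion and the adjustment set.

desc(J)\{J}={H,Y}; candidates ⊆ {A,E,Q,V,Z}.
J↔H: latent back-door arc(s) into J.
size 0: {}; under {} J still reaches {H} ∋ H.
size 1: {A}, {E}, {Q} …(+2); under {A} J still reaches {H} ∋ H.
size 2: {A,E}, {A,Q}, {A,V} …(+7); under {A,E} J still reaches {H} ∋ H.
J↔H cannot be blocked by any observed set — no back-door set.
{Y}: (i) intercepts every directed J→H path; (ii) no back-door J→{Y}; (iii) {J} blocks every back-door {Y}→H. Front-door holds.
P(H|do(J)) = Σ_{Y} P(Y|J) Σ_{J'} P(H|Y,J')P(J').

P(H|do(J)): frontdoor, adjust for {Y}.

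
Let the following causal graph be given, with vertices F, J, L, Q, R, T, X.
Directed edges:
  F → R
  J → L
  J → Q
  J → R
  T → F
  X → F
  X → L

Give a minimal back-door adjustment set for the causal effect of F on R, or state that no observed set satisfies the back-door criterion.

F→R: minimal back-door set ∅.

desc(F)\{F}={R}; candidates ⊆ {J,L,Q,T,X}.
∅: F⊥R given ∅ in G with F→· removed — back-door holds.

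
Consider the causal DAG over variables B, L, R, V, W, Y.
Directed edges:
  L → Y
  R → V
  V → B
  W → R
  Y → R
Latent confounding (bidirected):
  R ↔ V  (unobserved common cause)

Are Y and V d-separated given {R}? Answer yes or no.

No — Y and V are d-connected given {R}.

Bayes-Ball from Y | {R} reaches {B,L,V,W}.
V ∈ reach(Y|{R}) ⇒ Y ⊥̸ V | {R}.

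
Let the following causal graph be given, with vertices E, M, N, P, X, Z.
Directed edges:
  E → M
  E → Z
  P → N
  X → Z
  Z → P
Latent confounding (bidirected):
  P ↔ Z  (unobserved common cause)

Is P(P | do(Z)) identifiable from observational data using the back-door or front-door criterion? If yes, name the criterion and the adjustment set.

P(P|do(Z)): not identifiable (no BD/FD set).

desc(Z)\{Z}={N,P}; candidates ⊆ {E,M,X}.
Z↔P: latent back-door arc(s) into Z.
size 0: {}; under {} Z still reaches {E,M,N,P,X} ∋ P.
size 1: {E}, {M}, {X}; under {E} Z still reaches {N,P,X} ∋ P.
size 2: {E,M}, {E,X}, {M,X}; under {E,M} Z still reaches {N,P,X} ∋ P.
Z↔P cannot be blocked by any observed set — no back-door set.
No mediator lies on a directed Z→…→P path.
Neither criterion identifies P(P|do(Z)) in this graph.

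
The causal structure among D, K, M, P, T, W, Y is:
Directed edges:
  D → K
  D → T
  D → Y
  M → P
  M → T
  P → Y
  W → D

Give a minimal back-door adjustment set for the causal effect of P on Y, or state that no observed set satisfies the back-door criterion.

P→Y: minimal back-door set ∅.

desc(P)\{P}={Y}; candidates ⊆ {D,K,M,T,W}.
∅: P⊥Y given ∅ in G with P→· removed — back-door holds.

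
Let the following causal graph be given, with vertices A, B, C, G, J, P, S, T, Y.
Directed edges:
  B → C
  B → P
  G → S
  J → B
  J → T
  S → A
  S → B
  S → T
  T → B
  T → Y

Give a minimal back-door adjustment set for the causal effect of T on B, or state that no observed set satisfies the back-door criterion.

T→B: minimal back-door set {J, S}.

desc(T)\{T}={B,C,P,Y}; candidates ⊆ {A,G,J,S}.
size 0: {}; under {} T still reaches {A,B,C,G,J,P,S} ∋ B.
size 1: {A}, {G}, {J} …(+1); under {A} T still reaches {B,C,G,J,P,S} ∋ B.
{J,S}: T⊥B given {J,S} in G with T→· removed — back-door holds.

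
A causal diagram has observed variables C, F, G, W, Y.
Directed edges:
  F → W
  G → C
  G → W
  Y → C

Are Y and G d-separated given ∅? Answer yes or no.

Yes — Y ⊥ G | ∅.

Bayes-Ball from Y | ∅ reaches {C}.
G ∉ reach(Y|∅) ⇒ Y ⊥ G | ∅.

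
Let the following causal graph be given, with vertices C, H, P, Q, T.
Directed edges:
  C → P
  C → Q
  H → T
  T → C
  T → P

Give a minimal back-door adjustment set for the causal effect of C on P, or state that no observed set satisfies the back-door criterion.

desc(C)\{C}={P,Q}; candidates ⊆ {H,T}.
size 0: {}; under {} C still reaches {H,P,T} ∋ P.
{T}: C⊥P given {T} in G with C→· removed — back-door holds.

C→P: minimal back-door set {T}.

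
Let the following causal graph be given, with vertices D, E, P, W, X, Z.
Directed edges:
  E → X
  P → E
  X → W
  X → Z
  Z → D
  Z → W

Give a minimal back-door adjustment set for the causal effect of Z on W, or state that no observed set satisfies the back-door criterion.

desc(Z)\{Z}={D,W}; candidates ⊆ {E,P,X}.
size 0: {}; under {} Z still reaches {E,P,W,X} ∋ W.
{X}: Z⊥W given {X} in G with Z→· removed — back-door holds.

Z→W: minimal back-door set {X}.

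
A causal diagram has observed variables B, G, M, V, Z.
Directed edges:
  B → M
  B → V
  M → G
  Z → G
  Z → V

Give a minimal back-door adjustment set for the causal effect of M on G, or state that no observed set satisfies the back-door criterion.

M→G: minimal back-door set ∅.

desc(M)\{M}={G}; candidates ⊆ {B,V,Z}.
∅: M⊥G given ∅ in G with M→· removed — back-door holds.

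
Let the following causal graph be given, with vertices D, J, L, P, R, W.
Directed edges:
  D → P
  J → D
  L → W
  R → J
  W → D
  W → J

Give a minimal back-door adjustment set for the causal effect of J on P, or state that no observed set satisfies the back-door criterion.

desc(J)\{J}={D,P}; candidates ⊆ {L,R,W}.
size 0: {}; under {} J still reaches {D,L,P,R,W} ∋ P.
{W}: J⊥P given {W} in G with J→· removed — back-door holds.

J→P: minimal back-door set {W}.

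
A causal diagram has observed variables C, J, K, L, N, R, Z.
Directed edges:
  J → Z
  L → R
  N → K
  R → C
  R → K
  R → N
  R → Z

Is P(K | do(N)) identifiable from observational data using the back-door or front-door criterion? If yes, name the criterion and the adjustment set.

P(K|do(N)): backdoor, adjust for {R}.

desc(N)\{N}={K}; candidates ⊆ {C,J,L,R,Z}.
size 0: {}; under {} N still reaches {C,K,L,R,Z} ∋ K.
{R}: N⊥K given {R} in G with N→· removed — back-door holds.
P(K|do(N)) = Σ_{R} P(K|N,R)·P(R).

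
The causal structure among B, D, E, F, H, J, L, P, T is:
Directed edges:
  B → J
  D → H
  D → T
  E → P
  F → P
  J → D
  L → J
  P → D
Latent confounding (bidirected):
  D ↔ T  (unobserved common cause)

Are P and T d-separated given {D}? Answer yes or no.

Bayes-Ball from P | {D} reaches {B,E,F,J,L,T}.
T ∈ reach(P|{D}) ⇒ P ⊥̸ T | {D}.

No — P and T are d-connected given {D}.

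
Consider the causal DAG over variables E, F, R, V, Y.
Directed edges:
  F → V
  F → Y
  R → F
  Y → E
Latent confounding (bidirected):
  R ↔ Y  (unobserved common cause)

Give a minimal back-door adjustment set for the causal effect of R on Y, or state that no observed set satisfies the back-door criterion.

desc(R)\{R}={E,F,V,Y}; candidates ⊆ {—}.
R↔Y: latent back-door arc(s) into R.
size 0: {}; under {} R still reaches {E,Y} ∋ Y.
R↔Y cannot be blocked by any observed set — no back-door set.

R→Y: no observed back-door set.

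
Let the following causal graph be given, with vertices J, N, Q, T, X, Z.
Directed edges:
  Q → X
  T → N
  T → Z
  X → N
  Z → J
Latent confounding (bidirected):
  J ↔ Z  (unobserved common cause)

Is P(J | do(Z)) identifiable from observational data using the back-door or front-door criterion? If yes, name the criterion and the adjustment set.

P(J|do(Z)): not identifiable (no BD/FD set).

desc(Z)\{Z}={J}; candidates ⊆ {N,Q,T,X}.
Z↔J: latent back-door arc(s) into Z.
size 0: {}; under {} Z still reaches {J,N,T} ∋ J.
size 1: {N}, {Q}, {T} …(+1); under {N} Z still reaches {J,Q,T,X} ∋ J.
size 2: {N,Q}, {N,T}, {N,X} …(+3); under {N,Q} Z still reaches {J,T,X} ∋ J.
Z↔J cannot be blocked by any observed set — no back-door set.
No mediator lies on a directed Z→…→J path.
Neither criterion identifies P(J|do(Z)) in this graph.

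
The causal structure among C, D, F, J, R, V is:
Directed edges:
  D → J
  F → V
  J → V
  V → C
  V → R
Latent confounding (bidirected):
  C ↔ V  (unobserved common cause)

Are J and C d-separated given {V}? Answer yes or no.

Bayes-Ball from J | {V} reaches {C,D,F}.
C ∈ reach(J|{V}) ⇒ J ⊥̸ C | {V}.

No — J and C are d-connected given {V}.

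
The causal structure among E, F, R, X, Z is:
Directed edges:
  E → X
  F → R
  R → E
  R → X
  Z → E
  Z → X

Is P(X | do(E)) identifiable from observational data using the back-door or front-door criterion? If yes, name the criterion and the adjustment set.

P(X|do(E)): backdoor, adjust for {R, Z}.

desc(E)\{E}={X}; candidates ⊆ {F,R,Z}.
size 0: {}; under {} E still reaches {F,R,X,Z} ∋ X.
size 1: {F}, {R}, {Z}; under {F} E still reaches {R,X,Z} ∋ X.
{R,Z}: E⊥X given {R,Z} in G with E→· removed — back-door holds.
P(X|do(E)) = Σ_{R,Z} P(X|E,R,Z)·P(R,Z).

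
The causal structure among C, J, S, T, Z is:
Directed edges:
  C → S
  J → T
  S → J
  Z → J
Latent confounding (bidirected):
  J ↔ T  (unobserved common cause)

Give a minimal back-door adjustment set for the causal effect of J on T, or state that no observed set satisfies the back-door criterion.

desc(J)\{J}={T}; candidates ⊆ {C,S,Z}.
J↔T: latent back-door arc(s) into J.
size 0: {}; under {} J still reaches {C,S,T,Z} ∋ T.
size 1: {C}, {S}, {Z}; under {C} J still reaches {S,T,Z} ∋ T.
size 2: {C,S}, {C,Z}, {S,Z}; under {C,S} J still reaches {T,Z} ∋ T.
J↔T cannot be blocked by any observed set — no back-door set.

J→T: no observed back-door set.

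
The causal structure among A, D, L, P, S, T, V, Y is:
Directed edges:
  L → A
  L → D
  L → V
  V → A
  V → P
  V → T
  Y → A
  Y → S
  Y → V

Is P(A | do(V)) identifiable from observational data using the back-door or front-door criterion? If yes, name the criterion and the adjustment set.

P(A|do(V)): backdoor, adjust for {L, Y}.

desc(V)\{V}={A,P,T}; candidates ⊆ {D,L,S,Y}.
size 0: {}; under {} V still reaches {A,D,L,S,Y} ∋ A.
size 1: {D}, {L}, {S} …(+1); under {D} V still reaches {A,L,S,Y} ∋ A.
{L,Y}: V⊥A given {L,Y} in G with V→· removed — back-door holds.
P(A|do(V)) = Σ_{L,Y} P(A|V,L,Y)·P(L,Y).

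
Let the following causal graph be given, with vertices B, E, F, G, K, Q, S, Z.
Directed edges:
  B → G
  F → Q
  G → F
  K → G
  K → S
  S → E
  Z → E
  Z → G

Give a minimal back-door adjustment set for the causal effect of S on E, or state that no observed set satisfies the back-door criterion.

desc(S)\{S}={E}; candidates ⊆ {B,F,G,K,Q,Z}.
∅: S⊥E given ∅ in G with S→· removed — back-door holds.

S→E: minimal back-door set ∅.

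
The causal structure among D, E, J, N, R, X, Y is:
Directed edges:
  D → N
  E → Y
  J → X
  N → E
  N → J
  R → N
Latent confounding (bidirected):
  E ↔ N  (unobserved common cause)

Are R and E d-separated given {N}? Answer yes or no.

No — R and E are d-connected given {N}.

Bayes-Ball from R | {N} reaches {D,E,Y}.
E ∈ reach(R|{N}) ⇒ R ⊥̸ E | {N}.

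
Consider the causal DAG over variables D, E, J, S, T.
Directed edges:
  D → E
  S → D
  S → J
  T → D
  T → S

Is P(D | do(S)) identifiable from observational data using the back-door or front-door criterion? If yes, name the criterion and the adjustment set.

P(D|do(S)): backdoor, adjust for {T}.

desc(S)\{S}={D,E,J}; candidates ⊆ {T}.
size 0: {}; under {} S still reaches {D,E,T} ∋ D.
{T}: S⊥D given {T} in G with S→· removed — back-door holds.
P(D|do(S)) = Σ_{T} P(D|S,T)·P(T).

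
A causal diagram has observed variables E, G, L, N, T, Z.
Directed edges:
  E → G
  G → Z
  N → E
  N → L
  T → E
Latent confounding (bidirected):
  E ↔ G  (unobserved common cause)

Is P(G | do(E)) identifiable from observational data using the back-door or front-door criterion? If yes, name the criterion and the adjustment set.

desc(E)\{E}={G,Z}; candidates ⊆ {L,N,T}.
E↔G: latent back-door arc(s) into E.
size 0: {}; under {} E still reaches {G,L,N,T,Z} ∋ G.
size 1: {L}, {N}, {T}; under {L} E still reaches {G,N,T,Z} ∋ G.
size 2: {L,N}, {L,T}, {N,T}; under {L,N} E still reaches {G,T,Z} ∋ G.
E↔G cannot be blocked by any observed set — no back-door set.
No mediator lies on a directed E→…→G path.
Neither criterion identifies P(G|do(E)) in this graph.

P(G|do(E)): not identifiable (no BD/FD set).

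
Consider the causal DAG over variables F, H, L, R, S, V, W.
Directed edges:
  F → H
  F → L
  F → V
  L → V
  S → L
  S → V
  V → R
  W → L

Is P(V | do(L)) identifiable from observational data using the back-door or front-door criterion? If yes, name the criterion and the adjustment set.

desc(L)\{L}={R,V}; candidates ⊆ {F,H,S,W}.
size 0: {}; under {} L still reaches {F,H,R,S,V,W} ∋ V.
size 1: {F}, {H}, {S} …(+1); under {F} L still reaches {R,S,V,W} ∋ V.
{F,S}: L⊥V given {F,S} in G with L→· removed — back-door holds.
P(V|do(L)) = Σ_{F,S} P(V|L,F,S)·P(F,S).

P(V|do(L)): backdoor, adjust for {F, S}.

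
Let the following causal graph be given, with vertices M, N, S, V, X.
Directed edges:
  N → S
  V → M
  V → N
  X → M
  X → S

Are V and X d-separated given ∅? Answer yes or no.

Yes — V ⊥ X | ∅.

Bayes-Ball from V | ∅ reaches {M,N,S}.
X ∉ reach(V|∅) ⇒ V ⊥ X | ∅.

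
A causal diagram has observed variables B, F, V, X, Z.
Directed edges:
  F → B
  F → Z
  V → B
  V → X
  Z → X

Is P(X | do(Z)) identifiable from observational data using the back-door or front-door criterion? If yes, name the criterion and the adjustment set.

desc(Z)\{Z}={X}; candidates ⊆ {B,F,V}.
∅: Z⊥X given ∅ in G with Z→· removed — back-door holds.
P(X|do(Z)) = P(X|Z) — no adjustment needed.

P(X|do(Z)): backdoor, adjust for ∅.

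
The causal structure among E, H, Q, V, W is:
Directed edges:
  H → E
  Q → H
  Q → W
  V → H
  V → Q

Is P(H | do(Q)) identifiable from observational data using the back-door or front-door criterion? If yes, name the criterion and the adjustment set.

desc(Q)\{Q}={E,H,W}; candidates ⊆ {V}.
size 0: {}; under {} Q still reaches {E,H,V} ∋ H.
{V}: Q⊥H given {V} in G with Q→· removed — back-door holds.
P(H|do(Q)) = Σ_{V} P(H|Q,V)·P(V).

P(H|do(Q)): backdoor, adjust for {V}.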